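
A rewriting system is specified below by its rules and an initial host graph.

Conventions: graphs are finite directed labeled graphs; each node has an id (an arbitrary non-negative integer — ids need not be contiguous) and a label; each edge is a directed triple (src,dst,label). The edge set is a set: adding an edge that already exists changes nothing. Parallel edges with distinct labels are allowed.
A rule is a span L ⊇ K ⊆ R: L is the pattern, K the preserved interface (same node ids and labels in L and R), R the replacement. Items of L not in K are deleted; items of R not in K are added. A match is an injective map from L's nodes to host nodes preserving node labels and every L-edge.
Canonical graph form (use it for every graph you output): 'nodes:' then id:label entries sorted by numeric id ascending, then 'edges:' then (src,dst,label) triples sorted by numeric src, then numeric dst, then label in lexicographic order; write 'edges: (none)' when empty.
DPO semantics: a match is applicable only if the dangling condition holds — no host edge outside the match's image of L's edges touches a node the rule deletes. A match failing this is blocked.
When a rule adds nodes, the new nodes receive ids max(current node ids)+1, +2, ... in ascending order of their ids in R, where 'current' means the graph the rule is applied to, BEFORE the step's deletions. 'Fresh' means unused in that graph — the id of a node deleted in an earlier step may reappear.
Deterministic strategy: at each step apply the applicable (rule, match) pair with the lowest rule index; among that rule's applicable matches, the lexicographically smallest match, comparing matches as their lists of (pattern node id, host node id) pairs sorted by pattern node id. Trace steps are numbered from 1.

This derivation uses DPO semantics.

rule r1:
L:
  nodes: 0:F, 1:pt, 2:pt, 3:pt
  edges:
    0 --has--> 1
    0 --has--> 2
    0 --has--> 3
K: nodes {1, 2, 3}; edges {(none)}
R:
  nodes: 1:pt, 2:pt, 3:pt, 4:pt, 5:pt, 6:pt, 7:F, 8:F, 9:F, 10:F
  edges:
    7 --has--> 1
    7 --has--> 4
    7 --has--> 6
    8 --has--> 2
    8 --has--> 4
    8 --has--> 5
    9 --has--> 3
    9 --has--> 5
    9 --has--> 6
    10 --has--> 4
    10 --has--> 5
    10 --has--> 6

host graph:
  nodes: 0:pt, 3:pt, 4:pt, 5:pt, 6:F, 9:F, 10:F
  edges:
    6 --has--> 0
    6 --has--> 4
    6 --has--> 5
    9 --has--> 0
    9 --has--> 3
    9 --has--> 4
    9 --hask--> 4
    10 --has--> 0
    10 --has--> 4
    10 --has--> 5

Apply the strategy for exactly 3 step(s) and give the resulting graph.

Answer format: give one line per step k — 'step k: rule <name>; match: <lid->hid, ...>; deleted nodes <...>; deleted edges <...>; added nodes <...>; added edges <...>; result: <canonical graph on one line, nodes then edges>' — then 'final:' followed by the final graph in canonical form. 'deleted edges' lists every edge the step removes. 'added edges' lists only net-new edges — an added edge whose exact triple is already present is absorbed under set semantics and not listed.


step 1: rule r1; match: 0->6, 1->0, 2->4, 3->5; deleted nodes 6; deleted edges (6,0,has); (6,4,has); (6,5,has); added nodes 11, 12, 13, 14, 15, 16, 17; added edges (14,0,has); (14,11,has); (14,13,has); (15,4,has); (15,11,has); (15,12,has); (16,5,has); (16,12,has); (16,13,has); (17,11,has); (17,12,has); (17,13,has); result: nodes: 0:pt, 3:pt, 4:pt, 5:pt, 9:F, 10:F, 11:pt, 12:pt, 13:pt, 14:F, 15:F, 16:F, 17:F edges: (9,0,has); (9,3,has); (9,4,has); (9,4,hask); (10,0,has); (10,4,has); (10,5,has); (14,0,has); (14,11,has); (14,13,has); (15,4,has); (15,11,has); (15,12,has); (16,5,has); (16,12,has); (16,13,has); (17,11,has); (17,12,has); (17,13,has)
step 2: rule r1; match: 0->10, 1->0, 2->4, 3->5; deleted nodes 10; deleted edges (10,0,has); (10,4,has); (10,5,has); added nodes 18, 19, 20, 21, 22, 23, 24; added edges (21,0,has); (21,18,has); (21,20,has); (22,4,has); (22,18,has); (22,19,has); (23,5,has); (23,19,has); (23,20,has); (24,18,has); (24,19,has); (24,20,has); result: nodes: 0:pt, 3:pt, 4:pt, 5:pt, 9:F, 11:pt, 12:pt, 13:pt, 14:F, 15:F, 16:F, 17:F, 18:pt, 19:pt, 20:pt, 21:F, 22:F, 23:F, 24:F edges: (9,0,has); (9,3,has); (9,4,has); (9,4,hask); (14,0,has); (14,11,has); (14,13,has); (15,4,has); (15,11,has); (15,12,has); (16,5,has); (16,12,has); (16,13,has); (17,11,has); (17,12,has); (17,13,has); (21,0,has); (21,18,has); (21,20,has); (22,4,has); (22,18,has); (22,19,has); (23,5,has); (23,19,has); (23,20,has); (24,18,has); (24,19,has); (24,20,has)
step 3: rule r1; match: 0->14, 1->0, 2->11, 3->13; deleted nodes 14; deleted edges (14,0,has); (14,11,has); (14,13,has); added nodes 25, 26, 27, 28, 29, 30, 31; added edges (28,0,has); (28,25,has); (28,27,has); (29,11,has); (29,25,has); (29,26,has); (30,13,has); (30,26,has); (30,27,has); (31,25,has); (31,26,has); (31,27,has); result: nodes: 0:pt, 3:pt, 4:pt, 5:pt, 9:F, 11:pt, 12:pt, 13:pt, 15:F, 16:F, 17:F, 18:pt, 19:pt, 20:pt, 21:F, 22:F, 23:F, 24:F, 25:pt, 26:pt, 27:pt, 28:F, 29:F, 30:F, 31:F edges: (9,0,has); (9,3,has); (9,4,has); (9,4,hask); (15,4,has); (15,11,has); (15,12,has); (16,5,has); (16,12,has); (16,13,has); (17,11,has); (17,12,has); (17,13,has); (21,0,has); (21,18,has); (21,20,has); (22,4,has); (22,18,has); (22,19,has); (23,5,has); (23,19,has); (23,20,has); (24,18,has); (24,19,has); (24,20,has); (28,0,has); (28,25,has); (28,27,has); (29,11,has); (29,25,has); (29,26,has); (30,13,has); (30,26,has); (30,27,has); (31,25,has); (31,26,has); (31,27,has)
final:
nodes: 0:pt, 3:pt, 4:pt, 5:pt, 9:F, 11:pt, 12:pt, 13:pt, 15:F, 16:F, 17:F, 18:pt, 19:pt, 20:pt, 21:F, 22:F, 23:F, 24:F, 25:pt, 26:pt, 27:pt, 28:F, 29:F, 30:F, 31:F
edges: (9,0,has); (9,3,has); (9,4,has); (9,4,hask); (15,4,has); (15,11,has); (15,12,has); (16,5,has); (16,12,has); (16,13,has); (17,11,has); (17,12,has); (17,13,has); (21,0,has); (21,18,has); (21,20,has); (22,4,has); (22,18,has); (22,19,has); (23,5,has); (23,19,has); (23,20,has); (24,18,has); (24,19,has); (24,20,has); (28,0,has); (28,25,has); (28,27,has); (29,11,has); (29,25,has); (29,26,has); (30,13,has); (30,26,has); (30,27,has); (31,25,has); (31,26,has); (31,27,has)


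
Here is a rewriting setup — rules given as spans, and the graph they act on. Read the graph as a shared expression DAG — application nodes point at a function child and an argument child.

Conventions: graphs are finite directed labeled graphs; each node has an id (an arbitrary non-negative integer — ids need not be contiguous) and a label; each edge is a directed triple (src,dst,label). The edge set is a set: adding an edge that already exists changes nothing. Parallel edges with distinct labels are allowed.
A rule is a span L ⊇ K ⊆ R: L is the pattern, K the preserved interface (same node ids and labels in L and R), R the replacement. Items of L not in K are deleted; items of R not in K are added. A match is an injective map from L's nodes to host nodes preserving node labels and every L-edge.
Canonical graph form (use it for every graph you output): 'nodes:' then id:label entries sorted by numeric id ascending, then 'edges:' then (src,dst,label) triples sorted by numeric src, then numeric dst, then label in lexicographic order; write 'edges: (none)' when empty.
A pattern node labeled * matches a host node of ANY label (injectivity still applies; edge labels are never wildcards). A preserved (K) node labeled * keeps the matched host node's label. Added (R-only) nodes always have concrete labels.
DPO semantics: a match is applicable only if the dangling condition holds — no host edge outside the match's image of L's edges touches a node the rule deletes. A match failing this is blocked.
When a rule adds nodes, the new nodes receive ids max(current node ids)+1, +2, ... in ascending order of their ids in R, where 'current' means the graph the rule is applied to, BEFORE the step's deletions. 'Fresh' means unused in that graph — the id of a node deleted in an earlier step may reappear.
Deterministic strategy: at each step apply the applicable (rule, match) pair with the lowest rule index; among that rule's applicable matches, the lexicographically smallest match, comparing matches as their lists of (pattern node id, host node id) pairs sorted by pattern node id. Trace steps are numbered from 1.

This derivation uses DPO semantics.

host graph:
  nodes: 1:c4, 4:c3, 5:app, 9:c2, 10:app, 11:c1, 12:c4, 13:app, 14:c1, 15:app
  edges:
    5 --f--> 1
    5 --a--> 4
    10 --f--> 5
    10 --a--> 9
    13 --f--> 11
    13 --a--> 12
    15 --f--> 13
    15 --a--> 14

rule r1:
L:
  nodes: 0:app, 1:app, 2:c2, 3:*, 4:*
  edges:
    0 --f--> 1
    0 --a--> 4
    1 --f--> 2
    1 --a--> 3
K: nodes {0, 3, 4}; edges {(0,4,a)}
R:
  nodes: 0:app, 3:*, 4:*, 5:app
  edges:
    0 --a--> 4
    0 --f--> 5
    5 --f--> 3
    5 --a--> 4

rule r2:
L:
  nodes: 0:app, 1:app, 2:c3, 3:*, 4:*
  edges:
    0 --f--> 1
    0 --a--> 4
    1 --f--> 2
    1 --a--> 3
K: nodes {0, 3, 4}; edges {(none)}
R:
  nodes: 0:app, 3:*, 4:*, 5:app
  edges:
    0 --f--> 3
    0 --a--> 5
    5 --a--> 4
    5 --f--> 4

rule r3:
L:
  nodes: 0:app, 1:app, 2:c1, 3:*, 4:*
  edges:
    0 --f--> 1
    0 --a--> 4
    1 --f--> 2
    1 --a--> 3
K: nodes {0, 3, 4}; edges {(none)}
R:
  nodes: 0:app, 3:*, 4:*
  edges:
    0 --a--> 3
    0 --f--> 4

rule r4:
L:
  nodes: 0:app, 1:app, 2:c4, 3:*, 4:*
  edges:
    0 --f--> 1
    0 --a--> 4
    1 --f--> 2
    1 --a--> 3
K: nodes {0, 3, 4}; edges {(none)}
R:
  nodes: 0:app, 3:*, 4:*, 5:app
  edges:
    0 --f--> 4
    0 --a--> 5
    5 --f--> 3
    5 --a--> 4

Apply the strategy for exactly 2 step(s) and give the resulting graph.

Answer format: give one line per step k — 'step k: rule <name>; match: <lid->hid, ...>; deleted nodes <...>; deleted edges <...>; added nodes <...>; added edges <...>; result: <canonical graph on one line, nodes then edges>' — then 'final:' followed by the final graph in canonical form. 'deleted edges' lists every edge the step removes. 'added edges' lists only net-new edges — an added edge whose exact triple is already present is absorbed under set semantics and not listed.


step 1: rule r3; match: 0->15, 1->13, 2->11, 3->12, 4->14; deleted nodes 11, 13; deleted edges (13,11,f); (13,12,a); (15,13,f); (15,14,a); added nodes (none); added edges (15,12,a); (15,14,f); result: nodes: 1:c4, 4:c3, 5:app, 9:c2, 10:app, 12:c4, 14:c1, 15:app edges: (5,1,f); (5,4,a); (10,5,f); (10,9,a); (15,12,a); (15,14,f)
step 2: rule r4; match: 0->10, 1->5, 2->1, 3->4, 4->9; deleted nodes 1, 5; deleted edges (5,1,f); (5,4,a); (10,5,f); (10,9,a); added nodes 16; added edges (10,9,f); (10,16,a); (16,4,f); (16,9,a); result: nodes: 4:c3, 9:c2, 10:app, 12:c4, 14:c1, 15:app, 16:app edges: (10,9,f); (10,16,a); (15,12,a); (15,14,f); (16,4,f); (16,9,a)
final:
nodes: 4:c3, 9:c2, 10:app, 12:c4, 14:c1, 15:app, 16:app
edges: (10,9,f); (10,16,a); (15,12,a); (15,14,f); (16,4,f); (16,9,a)


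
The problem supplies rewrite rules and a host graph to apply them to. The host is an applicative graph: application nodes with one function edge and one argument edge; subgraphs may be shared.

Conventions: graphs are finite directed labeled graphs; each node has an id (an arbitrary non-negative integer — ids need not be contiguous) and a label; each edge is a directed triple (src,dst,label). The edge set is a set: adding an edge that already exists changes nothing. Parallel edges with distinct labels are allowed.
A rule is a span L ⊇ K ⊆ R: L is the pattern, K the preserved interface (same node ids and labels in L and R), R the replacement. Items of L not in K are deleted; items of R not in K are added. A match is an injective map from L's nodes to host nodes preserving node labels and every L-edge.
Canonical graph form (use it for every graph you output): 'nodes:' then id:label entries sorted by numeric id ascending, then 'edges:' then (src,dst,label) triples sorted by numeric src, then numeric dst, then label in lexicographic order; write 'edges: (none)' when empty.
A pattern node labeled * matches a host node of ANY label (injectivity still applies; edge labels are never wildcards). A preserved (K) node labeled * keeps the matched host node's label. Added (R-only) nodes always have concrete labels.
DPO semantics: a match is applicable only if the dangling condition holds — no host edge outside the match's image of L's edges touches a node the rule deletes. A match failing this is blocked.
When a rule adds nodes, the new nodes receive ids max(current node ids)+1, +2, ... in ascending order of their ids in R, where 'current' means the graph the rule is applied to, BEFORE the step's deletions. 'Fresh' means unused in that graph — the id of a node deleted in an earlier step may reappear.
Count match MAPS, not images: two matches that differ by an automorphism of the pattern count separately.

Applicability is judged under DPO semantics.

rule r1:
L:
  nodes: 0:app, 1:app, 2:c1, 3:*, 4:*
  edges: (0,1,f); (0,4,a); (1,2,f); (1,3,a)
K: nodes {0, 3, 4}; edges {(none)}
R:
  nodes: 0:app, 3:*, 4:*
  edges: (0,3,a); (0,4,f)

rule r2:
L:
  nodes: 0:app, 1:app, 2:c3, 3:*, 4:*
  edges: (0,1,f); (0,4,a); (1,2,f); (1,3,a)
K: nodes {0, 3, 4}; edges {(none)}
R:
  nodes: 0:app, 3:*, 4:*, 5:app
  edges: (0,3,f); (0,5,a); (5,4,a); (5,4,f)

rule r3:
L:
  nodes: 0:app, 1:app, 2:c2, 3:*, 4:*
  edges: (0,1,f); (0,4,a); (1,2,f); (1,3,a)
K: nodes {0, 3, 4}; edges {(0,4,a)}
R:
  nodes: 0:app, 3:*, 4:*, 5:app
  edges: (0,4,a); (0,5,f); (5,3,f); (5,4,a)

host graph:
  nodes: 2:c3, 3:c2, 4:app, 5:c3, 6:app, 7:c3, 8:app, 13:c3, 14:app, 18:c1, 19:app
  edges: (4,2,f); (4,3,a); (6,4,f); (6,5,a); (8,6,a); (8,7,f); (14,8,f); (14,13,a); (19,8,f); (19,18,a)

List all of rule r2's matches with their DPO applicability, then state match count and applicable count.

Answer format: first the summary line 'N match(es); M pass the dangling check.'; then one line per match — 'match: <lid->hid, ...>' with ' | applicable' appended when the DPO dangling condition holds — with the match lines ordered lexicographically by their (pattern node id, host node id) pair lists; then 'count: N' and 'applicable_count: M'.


3 match(es); 1 pass the dangling check.
match: 0->6, 1->4, 2->2, 3->3, 4->5 | applicable
match: 0->14, 1->8, 2->7, 3->6, 4->13
match: 0->19, 1->8, 2->7, 3->6, 4->18
count: 3
applicable_count: 1


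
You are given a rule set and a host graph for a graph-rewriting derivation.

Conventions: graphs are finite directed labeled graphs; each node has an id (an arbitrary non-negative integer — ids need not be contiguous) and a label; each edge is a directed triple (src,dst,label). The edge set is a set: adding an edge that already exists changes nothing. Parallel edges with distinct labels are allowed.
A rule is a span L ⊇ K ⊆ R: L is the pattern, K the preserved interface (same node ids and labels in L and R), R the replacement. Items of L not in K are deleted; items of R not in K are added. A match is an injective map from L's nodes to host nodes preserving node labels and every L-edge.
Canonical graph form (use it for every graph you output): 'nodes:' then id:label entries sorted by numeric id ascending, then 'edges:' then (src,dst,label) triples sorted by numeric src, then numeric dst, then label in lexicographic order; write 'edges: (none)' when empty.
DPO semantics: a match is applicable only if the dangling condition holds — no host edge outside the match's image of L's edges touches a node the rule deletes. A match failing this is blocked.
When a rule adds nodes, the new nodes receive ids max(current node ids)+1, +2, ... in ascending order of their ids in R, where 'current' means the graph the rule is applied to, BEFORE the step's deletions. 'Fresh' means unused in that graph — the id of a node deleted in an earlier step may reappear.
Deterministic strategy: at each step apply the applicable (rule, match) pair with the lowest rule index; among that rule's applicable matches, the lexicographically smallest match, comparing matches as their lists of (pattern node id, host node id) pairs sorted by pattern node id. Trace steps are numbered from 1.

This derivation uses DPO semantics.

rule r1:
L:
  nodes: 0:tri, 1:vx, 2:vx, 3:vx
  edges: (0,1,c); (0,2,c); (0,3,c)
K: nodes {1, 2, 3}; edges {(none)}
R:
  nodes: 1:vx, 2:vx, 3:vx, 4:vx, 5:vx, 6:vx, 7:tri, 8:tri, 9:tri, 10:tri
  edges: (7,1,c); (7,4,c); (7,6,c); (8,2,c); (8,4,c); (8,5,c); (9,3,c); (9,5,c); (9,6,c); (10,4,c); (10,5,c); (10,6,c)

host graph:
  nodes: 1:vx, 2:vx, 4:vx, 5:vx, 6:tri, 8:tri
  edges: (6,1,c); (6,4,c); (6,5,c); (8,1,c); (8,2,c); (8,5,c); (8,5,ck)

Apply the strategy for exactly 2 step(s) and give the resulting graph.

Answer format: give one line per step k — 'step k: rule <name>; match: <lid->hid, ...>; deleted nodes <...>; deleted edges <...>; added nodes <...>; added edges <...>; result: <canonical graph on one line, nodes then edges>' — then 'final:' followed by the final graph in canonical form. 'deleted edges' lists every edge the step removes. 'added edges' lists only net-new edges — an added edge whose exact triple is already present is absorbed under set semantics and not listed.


step 1: rule r1; match: 0->6, 1->1, 2->4, 3->5; deleted nodes 6; deleted edges (6,1,c); (6,4,c); (6,5,c); added nodes 9, 10, 11, 12, 13, 14, 15; added edges (12,1,c); (12,9,c); (12,11,c); (13,4,c); (13,9,c); (13,10,c); (14,5,c); (14,10,c); (14,11,c); (15,9,c); (15,10,c); (15,11,c); result: nodes: 1:vx, 2:vx, 4:vx, 5:vx, 8:tri, 9:vx, 10:vx, 11:vx, 12:tri, 13:tri, 14:tri, 15:tri edges: (8,1,c); (8,2,c); (8,5,c); (8,5,ck); (12,1,c); (12,9,c); (12,11,c); (13,4,c); (13,9,c); (13,10,c); (14,5,c); (14,10,c); (14,11,c); (15,9,c); (15,10,c); (15,11,c)
step 2: rule r1; match: 0->12, 1->1, 2->9, 3->11; deleted nodes 12; deleted edges (12,1,c); (12,9,c); (12,11,c); added nodes 16, 17, 18, 19, 20, 21, 22; added edges (19,1,c); (19,16,c); (19,18,c); (20,9,c); (20,16,c); (20,17,c); (21,11,c); (21,17,c); (21,18,c); (22,16,c); (22,17,c); (22,18,c); result: nodes: 1:vx, 2:vx, 4:vx, 5:vx, 8:tri, 9:vx, 10:vx, 11:vx, 13:tri, 14:tri, 15:tri, 16:vx, 17:vx, 18:vx, 19:tri, 20:tri, 21:tri, 22:tri edges: (8,1,c); (8,2,c); (8,5,c); (8,5,ck); (13,4,c); (13,9,c); (13,10,c); (14,5,c); (14,10,c); (14,11,c); (15,9,c); (15,10,c); (15,11,c); (19,1,c); (19,16,c); (19,18,c); (20,9,c); (20,16,c); (20,17,c); (21,11,c); (21,17,c); (21,18,c); (22,16,c); (22,17,c); (22,18,c)
final:
nodes: 1:vx, 2:vx, 4:vx, 5:vx, 8:tri, 9:vx, 10:vx, 11:vx, 13:tri, 14:tri, 15:tri, 16:vx, 17:vx, 18:vx, 19:tri, 20:tri, 21:tri, 22:tri
edges: (8,1,c); (8,2,c); (8,5,c); (8,5,ck); (13,4,c); (13,9,c); (13,10,c); (14,5,c); (14,10,c); (14,11,c); (15,9,c); (15,10,c); (15,11,c); (19,1,c); (19,16,c); (19,18,c); (20,9,c); (20,16,c); (20,17,c); (21,11,c); (21,17,c); (21,18,c); (22,16,c); (22,17,c); (22,18,c)


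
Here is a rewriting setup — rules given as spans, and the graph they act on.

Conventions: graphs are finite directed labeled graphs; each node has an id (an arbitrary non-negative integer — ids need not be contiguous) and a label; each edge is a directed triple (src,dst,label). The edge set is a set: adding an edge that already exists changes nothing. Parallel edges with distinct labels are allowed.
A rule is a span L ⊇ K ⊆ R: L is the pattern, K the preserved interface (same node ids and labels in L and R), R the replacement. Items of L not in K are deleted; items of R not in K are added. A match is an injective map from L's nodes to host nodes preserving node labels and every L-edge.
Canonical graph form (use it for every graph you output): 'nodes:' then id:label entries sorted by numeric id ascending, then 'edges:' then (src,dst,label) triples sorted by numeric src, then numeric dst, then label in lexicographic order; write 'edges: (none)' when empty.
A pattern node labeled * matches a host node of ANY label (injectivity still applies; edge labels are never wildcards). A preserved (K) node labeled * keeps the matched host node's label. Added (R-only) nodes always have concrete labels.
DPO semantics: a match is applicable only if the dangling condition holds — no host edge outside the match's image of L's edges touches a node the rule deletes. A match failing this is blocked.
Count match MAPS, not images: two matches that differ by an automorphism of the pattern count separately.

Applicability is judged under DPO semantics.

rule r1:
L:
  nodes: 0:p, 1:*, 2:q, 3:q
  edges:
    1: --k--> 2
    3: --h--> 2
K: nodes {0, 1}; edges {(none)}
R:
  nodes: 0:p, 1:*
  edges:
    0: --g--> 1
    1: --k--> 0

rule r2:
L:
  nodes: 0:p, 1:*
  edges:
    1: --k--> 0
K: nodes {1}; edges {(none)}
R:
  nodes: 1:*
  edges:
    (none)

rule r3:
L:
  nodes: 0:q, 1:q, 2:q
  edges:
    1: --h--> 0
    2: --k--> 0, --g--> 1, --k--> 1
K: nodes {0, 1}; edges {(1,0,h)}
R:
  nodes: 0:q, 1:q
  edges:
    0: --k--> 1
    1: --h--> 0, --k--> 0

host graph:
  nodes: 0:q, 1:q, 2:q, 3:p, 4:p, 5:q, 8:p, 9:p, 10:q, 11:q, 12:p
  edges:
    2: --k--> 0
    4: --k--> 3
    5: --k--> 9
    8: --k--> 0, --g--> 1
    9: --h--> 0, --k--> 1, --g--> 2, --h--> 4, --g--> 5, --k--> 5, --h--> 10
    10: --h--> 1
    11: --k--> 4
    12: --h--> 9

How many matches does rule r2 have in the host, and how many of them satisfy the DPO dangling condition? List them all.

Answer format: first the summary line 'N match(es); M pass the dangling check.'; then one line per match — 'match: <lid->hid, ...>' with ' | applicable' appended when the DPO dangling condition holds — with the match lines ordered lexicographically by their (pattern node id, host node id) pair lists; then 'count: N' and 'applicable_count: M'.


3 match(es); 1 pass the dangling check.
match: 0->3, 1->4 | applicable
match: 0->4, 1->11
match: 0->9, 1->5
count: 3
applicable_count: 1


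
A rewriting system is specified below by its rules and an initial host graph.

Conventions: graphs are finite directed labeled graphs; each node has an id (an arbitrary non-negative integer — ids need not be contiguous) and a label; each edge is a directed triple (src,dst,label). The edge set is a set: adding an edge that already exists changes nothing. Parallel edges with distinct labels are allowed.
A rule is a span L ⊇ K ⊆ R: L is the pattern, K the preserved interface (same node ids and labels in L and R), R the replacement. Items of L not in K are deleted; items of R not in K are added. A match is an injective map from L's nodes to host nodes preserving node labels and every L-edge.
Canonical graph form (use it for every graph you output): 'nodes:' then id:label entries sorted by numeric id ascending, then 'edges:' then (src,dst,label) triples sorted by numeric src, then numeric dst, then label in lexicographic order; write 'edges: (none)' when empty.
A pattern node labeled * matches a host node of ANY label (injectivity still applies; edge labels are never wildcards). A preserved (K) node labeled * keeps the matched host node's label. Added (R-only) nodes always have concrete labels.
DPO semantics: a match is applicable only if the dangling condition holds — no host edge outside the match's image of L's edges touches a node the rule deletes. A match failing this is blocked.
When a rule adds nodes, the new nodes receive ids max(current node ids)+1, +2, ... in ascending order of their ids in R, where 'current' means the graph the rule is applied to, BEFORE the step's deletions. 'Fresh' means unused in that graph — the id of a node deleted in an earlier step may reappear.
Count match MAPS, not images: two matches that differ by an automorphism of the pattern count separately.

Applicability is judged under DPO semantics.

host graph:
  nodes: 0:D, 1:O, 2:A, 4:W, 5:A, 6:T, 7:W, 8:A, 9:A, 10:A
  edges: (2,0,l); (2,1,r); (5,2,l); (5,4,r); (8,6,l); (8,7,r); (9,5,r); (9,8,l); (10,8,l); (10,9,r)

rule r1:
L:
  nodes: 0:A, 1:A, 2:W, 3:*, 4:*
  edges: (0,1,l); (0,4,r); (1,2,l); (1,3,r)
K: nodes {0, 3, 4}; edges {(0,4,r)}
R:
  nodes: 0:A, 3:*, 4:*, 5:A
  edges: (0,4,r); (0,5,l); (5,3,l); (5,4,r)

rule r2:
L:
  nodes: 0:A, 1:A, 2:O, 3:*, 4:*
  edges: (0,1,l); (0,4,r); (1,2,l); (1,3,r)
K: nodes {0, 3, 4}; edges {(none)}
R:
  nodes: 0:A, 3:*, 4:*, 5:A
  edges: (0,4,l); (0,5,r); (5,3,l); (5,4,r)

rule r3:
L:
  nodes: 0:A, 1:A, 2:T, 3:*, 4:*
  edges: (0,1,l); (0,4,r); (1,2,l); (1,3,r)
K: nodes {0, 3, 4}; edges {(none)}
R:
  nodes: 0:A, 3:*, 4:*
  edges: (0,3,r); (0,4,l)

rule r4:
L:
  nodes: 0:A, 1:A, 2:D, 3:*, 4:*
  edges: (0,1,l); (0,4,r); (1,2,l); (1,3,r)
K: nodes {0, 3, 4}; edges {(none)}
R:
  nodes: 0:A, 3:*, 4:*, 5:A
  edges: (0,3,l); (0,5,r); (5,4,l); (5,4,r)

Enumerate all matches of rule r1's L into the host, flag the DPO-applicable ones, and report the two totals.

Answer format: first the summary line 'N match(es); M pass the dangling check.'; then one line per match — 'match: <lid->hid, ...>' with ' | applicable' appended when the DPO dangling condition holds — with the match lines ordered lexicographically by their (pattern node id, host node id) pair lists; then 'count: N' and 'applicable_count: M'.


0 match(es); 0 pass the dangling check.
count: 0
applicable_count: 0


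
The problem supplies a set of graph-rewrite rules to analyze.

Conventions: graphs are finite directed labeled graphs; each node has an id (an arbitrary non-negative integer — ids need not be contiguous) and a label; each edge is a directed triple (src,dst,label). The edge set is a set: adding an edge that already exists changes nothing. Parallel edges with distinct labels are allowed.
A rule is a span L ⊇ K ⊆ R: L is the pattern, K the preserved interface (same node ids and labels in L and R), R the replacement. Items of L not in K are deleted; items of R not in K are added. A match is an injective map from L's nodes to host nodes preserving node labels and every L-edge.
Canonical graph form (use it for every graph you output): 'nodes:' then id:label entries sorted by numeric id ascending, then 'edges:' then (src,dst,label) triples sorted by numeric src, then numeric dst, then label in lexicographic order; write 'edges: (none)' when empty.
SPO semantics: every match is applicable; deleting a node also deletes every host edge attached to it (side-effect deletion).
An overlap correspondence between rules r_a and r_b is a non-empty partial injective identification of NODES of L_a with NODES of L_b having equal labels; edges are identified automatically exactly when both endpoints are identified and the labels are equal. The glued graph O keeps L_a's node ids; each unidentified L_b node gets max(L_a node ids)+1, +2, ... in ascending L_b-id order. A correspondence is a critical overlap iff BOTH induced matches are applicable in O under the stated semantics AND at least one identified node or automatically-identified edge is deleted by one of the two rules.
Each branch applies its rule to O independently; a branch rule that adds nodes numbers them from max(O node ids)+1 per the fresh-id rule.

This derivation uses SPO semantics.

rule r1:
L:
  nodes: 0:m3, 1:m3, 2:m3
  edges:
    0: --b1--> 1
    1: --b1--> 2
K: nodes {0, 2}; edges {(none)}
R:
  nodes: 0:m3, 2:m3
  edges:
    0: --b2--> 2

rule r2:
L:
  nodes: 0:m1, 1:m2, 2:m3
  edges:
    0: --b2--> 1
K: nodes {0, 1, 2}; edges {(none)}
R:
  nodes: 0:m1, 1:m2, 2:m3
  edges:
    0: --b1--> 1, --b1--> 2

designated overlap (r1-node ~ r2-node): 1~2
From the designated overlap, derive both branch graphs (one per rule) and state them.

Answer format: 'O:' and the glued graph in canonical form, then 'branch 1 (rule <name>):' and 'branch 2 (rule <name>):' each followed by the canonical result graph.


O:
nodes: 0:m3, 1:m3, 2:m3, 3:m1, 4:m2
edges: (0,1,b1); (1,2,b1); (3,4,b2)
branch 1 (rule r1):
nodes: 0:m3, 2:m3, 3:m1, 4:m2
edges: (0,2,b2); (3,4,b2)
branch 2 (rule r2):
nodes: 0:m3, 1:m3, 2:m3, 3:m1, 4:m2
edges: (0,1,b1); (1,2,b1); (3,1,b1); (3,4,b1)


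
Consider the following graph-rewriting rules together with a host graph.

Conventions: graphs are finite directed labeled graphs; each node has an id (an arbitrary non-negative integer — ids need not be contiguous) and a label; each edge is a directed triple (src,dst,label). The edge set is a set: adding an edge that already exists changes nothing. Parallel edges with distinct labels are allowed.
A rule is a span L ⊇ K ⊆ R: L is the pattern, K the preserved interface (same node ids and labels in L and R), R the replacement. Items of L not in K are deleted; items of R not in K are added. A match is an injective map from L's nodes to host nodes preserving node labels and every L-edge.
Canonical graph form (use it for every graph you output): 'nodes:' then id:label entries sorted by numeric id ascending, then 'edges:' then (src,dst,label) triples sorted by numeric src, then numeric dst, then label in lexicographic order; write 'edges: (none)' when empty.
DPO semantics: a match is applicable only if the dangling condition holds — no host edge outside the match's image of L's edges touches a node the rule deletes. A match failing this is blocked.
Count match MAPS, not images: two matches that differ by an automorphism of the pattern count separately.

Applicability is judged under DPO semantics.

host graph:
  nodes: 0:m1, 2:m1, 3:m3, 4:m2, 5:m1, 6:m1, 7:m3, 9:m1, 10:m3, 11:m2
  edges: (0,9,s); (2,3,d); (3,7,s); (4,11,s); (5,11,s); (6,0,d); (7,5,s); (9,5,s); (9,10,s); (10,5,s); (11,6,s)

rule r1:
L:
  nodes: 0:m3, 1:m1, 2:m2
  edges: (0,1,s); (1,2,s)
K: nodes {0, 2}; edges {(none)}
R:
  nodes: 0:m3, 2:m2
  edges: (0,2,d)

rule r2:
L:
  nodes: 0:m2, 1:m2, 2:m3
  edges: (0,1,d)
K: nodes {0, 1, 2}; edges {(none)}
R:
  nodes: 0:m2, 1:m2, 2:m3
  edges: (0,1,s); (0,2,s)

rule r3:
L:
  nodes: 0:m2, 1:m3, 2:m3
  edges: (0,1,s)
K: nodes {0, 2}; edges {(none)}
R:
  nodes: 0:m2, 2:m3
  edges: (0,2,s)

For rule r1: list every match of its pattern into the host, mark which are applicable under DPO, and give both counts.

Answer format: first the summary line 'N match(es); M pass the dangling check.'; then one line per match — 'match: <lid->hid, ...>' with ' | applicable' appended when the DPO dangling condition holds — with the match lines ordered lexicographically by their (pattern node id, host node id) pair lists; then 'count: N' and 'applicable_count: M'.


2 match(es); 0 pass the dangling check.
match: 0->7, 1->5, 2->11
match: 0->10, 1->5, 2->11
count: 2
applicable_count: 0


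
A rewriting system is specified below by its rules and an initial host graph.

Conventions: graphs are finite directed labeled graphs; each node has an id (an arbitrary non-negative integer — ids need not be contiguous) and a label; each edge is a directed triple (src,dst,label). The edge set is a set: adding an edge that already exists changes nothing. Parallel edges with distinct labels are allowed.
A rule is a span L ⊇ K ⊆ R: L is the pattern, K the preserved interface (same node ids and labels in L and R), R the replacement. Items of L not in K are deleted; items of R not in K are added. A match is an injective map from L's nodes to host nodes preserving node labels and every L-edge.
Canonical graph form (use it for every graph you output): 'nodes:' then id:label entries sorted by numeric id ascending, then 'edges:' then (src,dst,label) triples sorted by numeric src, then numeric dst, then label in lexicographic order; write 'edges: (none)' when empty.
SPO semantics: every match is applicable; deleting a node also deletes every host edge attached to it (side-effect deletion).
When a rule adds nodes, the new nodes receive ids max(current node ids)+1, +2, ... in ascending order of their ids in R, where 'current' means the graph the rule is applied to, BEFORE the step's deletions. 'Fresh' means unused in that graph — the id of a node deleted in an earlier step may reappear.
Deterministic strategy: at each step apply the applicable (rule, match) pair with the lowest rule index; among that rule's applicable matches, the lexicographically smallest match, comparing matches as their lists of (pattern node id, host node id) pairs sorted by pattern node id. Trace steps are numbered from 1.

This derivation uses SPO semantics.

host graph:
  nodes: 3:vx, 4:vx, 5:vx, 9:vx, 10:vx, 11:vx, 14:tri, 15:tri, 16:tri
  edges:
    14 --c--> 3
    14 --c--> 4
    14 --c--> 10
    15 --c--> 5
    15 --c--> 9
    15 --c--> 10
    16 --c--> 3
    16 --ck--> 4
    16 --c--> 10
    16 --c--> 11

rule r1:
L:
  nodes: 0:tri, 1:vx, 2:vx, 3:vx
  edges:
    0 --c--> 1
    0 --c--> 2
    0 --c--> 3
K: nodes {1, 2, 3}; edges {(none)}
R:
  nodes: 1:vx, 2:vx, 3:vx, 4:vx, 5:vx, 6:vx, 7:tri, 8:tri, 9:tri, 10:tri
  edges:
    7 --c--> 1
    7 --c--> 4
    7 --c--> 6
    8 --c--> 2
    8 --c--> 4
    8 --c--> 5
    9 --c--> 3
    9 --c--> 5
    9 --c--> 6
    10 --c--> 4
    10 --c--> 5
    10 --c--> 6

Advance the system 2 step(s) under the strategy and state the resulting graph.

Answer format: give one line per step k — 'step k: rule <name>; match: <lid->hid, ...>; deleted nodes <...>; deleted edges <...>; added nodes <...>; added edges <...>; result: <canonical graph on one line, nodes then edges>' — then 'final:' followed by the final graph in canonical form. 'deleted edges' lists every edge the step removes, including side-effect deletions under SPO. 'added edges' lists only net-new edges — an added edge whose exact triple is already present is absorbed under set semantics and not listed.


step 1: rule r1; match: 0->14, 1->3, 2->4, 3->10; deleted nodes 14; deleted edges (14,3,c); (14,4,c); (14,10,c); added nodes 17, 18, 19, 20, 21, 22, 23; added edges (20,3,c); (20,17,c); (20,19,c); (21,4,c); (21,17,c); (21,18,c); (22,10,c); (22,18,c); (22,19,c); (23,17,c); (23,18,c); (23,19,c); result: nodes: 3:vx, 4:vx, 5:vx, 9:vx, 10:vx, 11:vx, 15:tri, 16:tri, 17:vx, 18:vx, 19:vx, 20:tri, 21:tri, 22:tri, 23:tri edges: (15,5,c); (15,9,c); (15,10,c); (16,3,c); (16,4,ck); (16,10,c); (16,11,c); (20,3,c); (20,17,c); (20,19,c); (21,4,c); (21,17,c); (21,18,c); (22,10,c); (22,18,c); (22,19,c); (23,17,c); (23,18,c); (23,19,c)
step 2: rule r1; match: 0->15, 1->5, 2->9, 3->10; deleted nodes 15; deleted edges (15,5,c); (15,9,c); (15,10,c); added nodes 24, 25, 26, 27, 28, 29, 30; added edges (27,5,c); (27,24,c); (27,26,c); (28,9,c); (28,24,c); (28,25,c); (29,10,c); (29,25,c); (29,26,c); (30,24,c); (30,25,c); (30,26,c); result: nodes: 3:vx, 4:vx, 5:vx, 9:vx, 10:vx, 11:vx, 16:tri, 17:vx, 18:vx, 19:vx, 20:tri, 21:tri, 22:tri, 23:tri, 24:vx, 25:vx, 26:vx, 27:tri, 28:tri, 29:tri, 30:tri edges: (16,3,c); (16,4,ck); (16,10,c); (16,11,c); (20,3,c); (20,17,c); (20,19,c); (21,4,c); (21,17,c); (21,18,c); (22,10,c); (22,18,c); (22,19,c); (23,17,c); (23,18,c); (23,19,c); (27,5,c); (27,24,c); (27,26,c); (28,9,c); (28,24,c); (28,25,c); (29,10,c); (29,25,c); (29,26,c); (30,24,c); (30,25,c); (30,26,c)
final:
nodes: 3:vx, 4:vx, 5:vx, 9:vx, 10:vx, 11:vx, 16:tri, 17:vx, 18:vx, 19:vx, 20:tri, 21:tri, 22:tri, 23:tri, 24:vx, 25:vx, 26:vx, 27:tri, 28:tri, 29:tri, 30:tri
edges: (16,3,c); (16,4,ck); (16,10,c); (16,11,c); (20,3,c); (20,17,c); (20,19,c); (21,4,c); (21,17,c); (21,18,c); (22,10,c); (22,18,c); (22,19,c); (23,17,c); (23,18,c); (23,19,c); (27,5,c); (27,24,c); (27,26,c); (28,9,c); (28,24,c); (28,25,c); (29,10,c); (29,25,c); (29,26,c); (30,24,c); (30,25,c); (30,26,c)


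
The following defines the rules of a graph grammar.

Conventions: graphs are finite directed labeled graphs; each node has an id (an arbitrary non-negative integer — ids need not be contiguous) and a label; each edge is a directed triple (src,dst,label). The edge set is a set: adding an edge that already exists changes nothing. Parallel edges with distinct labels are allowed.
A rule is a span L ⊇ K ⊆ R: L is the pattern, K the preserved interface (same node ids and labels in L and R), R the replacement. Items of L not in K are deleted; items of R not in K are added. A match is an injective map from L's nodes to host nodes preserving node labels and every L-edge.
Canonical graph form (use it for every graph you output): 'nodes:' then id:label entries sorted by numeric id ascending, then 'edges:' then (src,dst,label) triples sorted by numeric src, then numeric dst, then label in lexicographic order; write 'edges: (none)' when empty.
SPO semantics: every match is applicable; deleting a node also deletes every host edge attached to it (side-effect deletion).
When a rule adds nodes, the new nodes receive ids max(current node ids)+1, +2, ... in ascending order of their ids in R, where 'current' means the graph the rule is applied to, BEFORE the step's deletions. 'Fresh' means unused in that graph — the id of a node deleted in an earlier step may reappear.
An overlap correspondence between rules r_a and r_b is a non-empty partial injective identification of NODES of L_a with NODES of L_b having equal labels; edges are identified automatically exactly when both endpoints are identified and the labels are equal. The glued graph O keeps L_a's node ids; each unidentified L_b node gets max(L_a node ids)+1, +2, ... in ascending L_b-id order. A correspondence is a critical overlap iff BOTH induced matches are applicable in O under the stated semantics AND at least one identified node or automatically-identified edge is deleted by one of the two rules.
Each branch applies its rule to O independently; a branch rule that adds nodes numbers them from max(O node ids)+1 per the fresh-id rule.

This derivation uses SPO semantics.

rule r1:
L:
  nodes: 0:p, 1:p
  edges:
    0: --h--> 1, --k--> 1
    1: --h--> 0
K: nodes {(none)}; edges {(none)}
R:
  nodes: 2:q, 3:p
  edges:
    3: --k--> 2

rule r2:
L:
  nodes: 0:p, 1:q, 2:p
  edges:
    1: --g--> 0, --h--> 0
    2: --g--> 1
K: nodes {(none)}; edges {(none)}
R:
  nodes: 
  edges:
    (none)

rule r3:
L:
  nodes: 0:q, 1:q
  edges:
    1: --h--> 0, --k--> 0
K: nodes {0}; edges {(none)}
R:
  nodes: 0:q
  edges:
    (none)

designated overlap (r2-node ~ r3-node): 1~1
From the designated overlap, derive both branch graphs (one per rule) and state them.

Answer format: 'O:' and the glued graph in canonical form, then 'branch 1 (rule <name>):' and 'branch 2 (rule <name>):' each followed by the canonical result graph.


O:
nodes: 0:p, 1:q, 2:p, 3:q
edges: (1,0,g); (1,0,h); (1,3,h); (1,3,k); (2,1,g)
branch 1 (rule r2):
nodes: 3:q
edges: (none)
branch 2 (rule r3):
nodes: 0:p, 2:p, 3:q
edges: (none)


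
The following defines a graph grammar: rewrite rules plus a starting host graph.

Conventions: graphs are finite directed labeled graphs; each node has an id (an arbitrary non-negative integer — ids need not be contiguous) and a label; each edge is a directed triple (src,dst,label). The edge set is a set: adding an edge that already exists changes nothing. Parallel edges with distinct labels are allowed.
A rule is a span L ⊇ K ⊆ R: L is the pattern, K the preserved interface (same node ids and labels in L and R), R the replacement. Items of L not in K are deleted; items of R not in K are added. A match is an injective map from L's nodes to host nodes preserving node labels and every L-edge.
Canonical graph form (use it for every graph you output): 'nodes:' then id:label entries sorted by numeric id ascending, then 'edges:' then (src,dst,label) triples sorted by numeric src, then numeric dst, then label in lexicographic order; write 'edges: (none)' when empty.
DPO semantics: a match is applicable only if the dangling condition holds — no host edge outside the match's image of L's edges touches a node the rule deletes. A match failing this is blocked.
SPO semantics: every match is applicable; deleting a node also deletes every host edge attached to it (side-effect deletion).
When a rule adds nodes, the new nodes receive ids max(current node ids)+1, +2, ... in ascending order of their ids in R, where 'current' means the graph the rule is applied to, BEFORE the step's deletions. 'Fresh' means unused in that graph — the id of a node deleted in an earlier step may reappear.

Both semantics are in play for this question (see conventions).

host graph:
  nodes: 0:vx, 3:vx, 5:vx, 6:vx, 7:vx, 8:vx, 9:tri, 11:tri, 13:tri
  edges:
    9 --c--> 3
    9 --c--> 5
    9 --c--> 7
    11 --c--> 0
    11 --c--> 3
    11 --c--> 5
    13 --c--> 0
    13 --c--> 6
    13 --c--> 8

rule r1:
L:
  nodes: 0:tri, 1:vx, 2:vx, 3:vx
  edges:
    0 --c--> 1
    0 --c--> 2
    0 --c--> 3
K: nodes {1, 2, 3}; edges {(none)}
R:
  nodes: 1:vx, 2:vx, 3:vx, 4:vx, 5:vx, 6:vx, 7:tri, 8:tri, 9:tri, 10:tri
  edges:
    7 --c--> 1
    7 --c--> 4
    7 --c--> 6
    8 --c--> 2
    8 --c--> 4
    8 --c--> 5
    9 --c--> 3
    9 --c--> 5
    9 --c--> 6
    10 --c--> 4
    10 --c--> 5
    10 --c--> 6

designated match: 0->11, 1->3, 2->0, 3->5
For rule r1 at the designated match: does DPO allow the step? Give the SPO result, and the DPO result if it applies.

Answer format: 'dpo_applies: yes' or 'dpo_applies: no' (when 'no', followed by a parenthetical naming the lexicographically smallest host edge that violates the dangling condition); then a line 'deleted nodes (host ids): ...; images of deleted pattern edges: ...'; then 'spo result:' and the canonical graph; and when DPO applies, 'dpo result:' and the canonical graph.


dpo_applies: yes
deleted nodes (host ids): 11; images of deleted pattern edges: (11,0,c); (11,3,c); (11,5,c)
spo result:
nodes: 0:vx, 3:vx, 5:vx, 6:vx, 7:vx, 8:vx, 9:tri, 13:tri, 14:vx, 15:vx, 16:vx, 17:tri, 18:tri, 19:tri, 20:tri
edges: (9,3,c); (9,5,c); (9,7,c); (13,0,c); (13,6,c); (13,8,c); (17,3,c); (17,14,c); (17,16,c); (18,0,c); (18,14,c); (18,15,c); (19,5,c); (19,15,c); (19,16,c); (20,14,c); (20,15,c); (20,16,c)
dpo result:
nodes: 0:vx, 3:vx, 5:vx, 6:vx, 7:vx, 8:vx, 9:tri, 13:tri, 14:vx, 15:vx, 16:vx, 17:tri, 18:tri, 19:tri, 20:tri
edges: (9,3,c); (9,5,c); (9,7,c); (13,0,c); (13,6,c); (13,8,c); (17,3,c); (17,14,c); (17,16,c); (18,0,c); (18,14,c); (18,15,c); (19,5,c); (19,15,c); (19,16,c); (20,14,c); (20,15,c); (20,16,c)
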